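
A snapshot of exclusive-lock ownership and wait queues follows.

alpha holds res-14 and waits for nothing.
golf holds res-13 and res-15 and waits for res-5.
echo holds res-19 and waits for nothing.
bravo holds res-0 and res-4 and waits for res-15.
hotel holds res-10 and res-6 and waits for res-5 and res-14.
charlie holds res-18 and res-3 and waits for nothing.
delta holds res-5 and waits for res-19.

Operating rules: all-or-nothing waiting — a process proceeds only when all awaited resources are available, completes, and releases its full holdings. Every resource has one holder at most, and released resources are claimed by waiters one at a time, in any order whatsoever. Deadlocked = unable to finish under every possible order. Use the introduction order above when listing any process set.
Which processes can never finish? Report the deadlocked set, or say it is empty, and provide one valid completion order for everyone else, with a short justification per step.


The deadlocked set is empty.
Key observation: the wait graph is acyclic; completion cascades from the unblocked processes through everyone else.
One completion order for the rest: charlie, echo, delta, golf, bravo, alpha, hotel.
Walking it through:
  charlie waits on nothing -> runs at once and releases res-18 and res-3
  echo waits on nothing -> runs at once and releases res-19
  delta waits on res-19 — all released -> runs and releases res-5
  golf waits on res-5 — all released -> runs and releases res-13 and res-15
  bravo waits on res-15 — all released -> runs and releases res-0 and res-4
  alpha waits on nothing -> runs at once and releases res-14
  hotel waits on res-5 and res-14 — all released -> runs and releases res-10 and res-6


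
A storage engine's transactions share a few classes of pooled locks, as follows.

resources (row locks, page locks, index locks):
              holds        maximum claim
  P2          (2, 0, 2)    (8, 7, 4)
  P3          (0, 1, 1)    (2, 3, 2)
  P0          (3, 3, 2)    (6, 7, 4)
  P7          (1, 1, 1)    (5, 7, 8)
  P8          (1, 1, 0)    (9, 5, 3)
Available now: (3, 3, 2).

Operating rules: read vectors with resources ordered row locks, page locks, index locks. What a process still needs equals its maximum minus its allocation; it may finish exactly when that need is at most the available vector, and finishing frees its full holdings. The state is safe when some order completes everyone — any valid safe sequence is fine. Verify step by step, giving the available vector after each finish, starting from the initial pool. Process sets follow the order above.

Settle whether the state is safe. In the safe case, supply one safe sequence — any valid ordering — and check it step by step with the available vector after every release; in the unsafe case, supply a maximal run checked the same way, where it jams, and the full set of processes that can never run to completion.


The state is SAFE; one workable sequence: P3, P0, P2, P7, P8.
Key observation: the first exact fit in this order is P0 — it needs (3, 4, 2) with (3, 4, 3) free, meeting a requested resource to the last unit.
Check, step by step:
  pool = (3, 3, 2)
  run P3 (needs (2, 2, 1), free (3, 3, 2)); after release of (0, 1, 1) the pool is (3, 4, 3)
  run P0 (needs (3, 4, 2), free (3, 4, 3)); after release of (3, 3, 2) the pool is (6, 7, 5)
  run P2 (needs (6, 7, 2), free (6, 7, 5)); after release of (2, 0, 2) the pool is (8, 7, 7)
  run P7 (needs (4, 6, 7), free (8, 7, 7)); after release of (1, 1, 1) the pool is (9, 8, 8)
  run P8 (needs (8, 4, 3), free (9, 8, 8)); after release of (1, 1, 0) the pool is (10, 9, 8)


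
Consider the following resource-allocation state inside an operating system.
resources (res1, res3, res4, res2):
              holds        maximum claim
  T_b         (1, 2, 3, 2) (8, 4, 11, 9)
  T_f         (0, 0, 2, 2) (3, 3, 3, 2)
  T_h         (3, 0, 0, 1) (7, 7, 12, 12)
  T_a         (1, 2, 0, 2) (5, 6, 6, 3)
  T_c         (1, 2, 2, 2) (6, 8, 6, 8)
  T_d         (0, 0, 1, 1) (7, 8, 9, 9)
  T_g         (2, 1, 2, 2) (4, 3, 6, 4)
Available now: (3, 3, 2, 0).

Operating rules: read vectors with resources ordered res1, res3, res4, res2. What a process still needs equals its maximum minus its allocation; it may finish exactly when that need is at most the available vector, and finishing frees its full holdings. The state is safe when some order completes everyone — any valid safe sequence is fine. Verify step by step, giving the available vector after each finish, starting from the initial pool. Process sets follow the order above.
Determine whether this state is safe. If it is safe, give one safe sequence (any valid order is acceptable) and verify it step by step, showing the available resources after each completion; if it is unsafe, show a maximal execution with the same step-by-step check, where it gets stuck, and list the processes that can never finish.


SAFE — a valid safe sequence is T_f, T_g, T_a, T_c, T_d, T_b, T_h.
Key observation: reading the order forward, T_f is the first process whose need (3, 3, 1, 0) meets the free pool (3, 3, 2, 0) exactly on a resource it requests.
Check, step by step:
  pool = (3, 3, 2, 0)
  T_f: need (3, 3, 1, 0) fits (3, 3, 2, 0); releases (0, 0, 2, 2), pool now (3, 3, 4, 2)
  T_g: need (2, 2, 4, 2) fits (3, 3, 4, 2); releases (2, 1, 2, 2), pool now (5, 4, 6, 4)
  T_a: need (4, 4, 6, 1) fits (5, 4, 6, 4); releases (1, 2, 0, 2), pool now (6, 6, 6, 6)
  T_c: need (5, 6, 4, 6) fits (6, 6, 6, 6); releases (1, 2, 2, 2), pool now (7, 8, 8, 8)
  T_d: need (7, 8, 8, 8) fits (7, 8, 8, 8); releases (0, 0, 1, 1), pool now (7, 8, 9, 9)
  T_b: need (7, 2, 8, 7) fits (7, 8, 9, 9); releases (1, 2, 3, 2), pool now (8, 10, 12, 11)
  T_h: need (4, 7, 12, 11) fits (8, 10, 12, 11); releases (3, 0, 0, 1), pool now (11, 10, 12, 12)


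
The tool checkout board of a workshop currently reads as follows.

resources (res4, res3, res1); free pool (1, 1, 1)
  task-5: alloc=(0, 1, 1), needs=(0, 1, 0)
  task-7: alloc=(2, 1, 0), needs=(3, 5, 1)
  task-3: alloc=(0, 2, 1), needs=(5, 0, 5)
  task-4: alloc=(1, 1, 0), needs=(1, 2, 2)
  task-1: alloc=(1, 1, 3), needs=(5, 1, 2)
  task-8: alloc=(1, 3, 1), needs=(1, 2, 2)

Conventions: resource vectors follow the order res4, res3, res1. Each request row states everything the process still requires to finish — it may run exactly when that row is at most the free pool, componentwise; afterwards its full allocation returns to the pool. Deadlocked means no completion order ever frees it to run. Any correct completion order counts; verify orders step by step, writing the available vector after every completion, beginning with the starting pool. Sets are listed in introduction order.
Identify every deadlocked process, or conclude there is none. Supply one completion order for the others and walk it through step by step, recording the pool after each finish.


The deadlocked set is empty.
Key observation: no deadlock: task-5 fits now, and the freed resources carry the rest through.
One completion order for the rest: task-5, task-8, task-4, task-7, task-1, task-3. Step-by-step check:
  pool = (1, 1, 1)
  run task-5 (needs (0, 1, 0), free (1, 1, 1)); after release of (0, 1, 1) the pool is (1, 2, 2)
  run task-8 (needs (1, 2, 2), free (1, 2, 2)); after release of (1, 3, 1) the pool is (2, 5, 3)
  run task-4 (needs (1, 2, 2), free (2, 5, 3)); after release of (1, 1, 0) the pool is (3, 6, 3)
  run task-7 (needs (3, 5, 1), free (3, 6, 3)); after release of (2, 1, 0) the pool is (5, 7, 3)
  run task-1 (needs (5, 1, 2), free (5, 7, 3)); after release of (1, 1, 3) the pool is (6, 8, 6)
  run task-3 (needs (5, 0, 5), free (6, 8, 6)); after release of (0, 2, 1) the pool is (6, 10, 7)


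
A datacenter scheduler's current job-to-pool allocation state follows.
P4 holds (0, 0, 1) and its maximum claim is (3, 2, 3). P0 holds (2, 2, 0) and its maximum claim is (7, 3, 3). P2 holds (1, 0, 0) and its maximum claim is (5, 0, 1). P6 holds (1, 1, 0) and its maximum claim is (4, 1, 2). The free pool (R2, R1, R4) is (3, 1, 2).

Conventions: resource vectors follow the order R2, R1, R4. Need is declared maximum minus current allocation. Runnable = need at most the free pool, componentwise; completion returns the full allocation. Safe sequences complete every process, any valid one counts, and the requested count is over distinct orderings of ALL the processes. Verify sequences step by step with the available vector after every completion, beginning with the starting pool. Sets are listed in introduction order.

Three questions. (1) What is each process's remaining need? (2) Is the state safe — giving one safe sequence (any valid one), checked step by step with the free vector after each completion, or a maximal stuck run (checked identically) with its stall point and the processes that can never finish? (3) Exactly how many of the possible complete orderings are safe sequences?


(1) Need matrix, components ordered R2, R1, R4:
  P4: (3, 2, 2)
  P0: (5, 1, 3)
  P2: (4, 0, 1)
  P6: (3, 0, 2)
(2) The state is SAFE; one workable sequence: P6, P2, P4, P0.
Key observation: at P6 the run first touches a limit — (3, 0, 2) against (3, 1, 2), exact on a resource it actually requests.
Check, step by step:
  pool = (3, 1, 2)
  P6: need (3, 0, 2) fits (3, 1, 2); releases (1, 1, 0), pool now (4, 2, 2)
  P2: need (4, 0, 1) fits (4, 2, 2); releases (1, 0, 0), pool now (5, 2, 2)
  P4: need (3, 2, 2) fits (5, 2, 2); releases (0, 0, 1), pool now (5, 2, 3)
  P0: need (5, 1, 3) fits (5, 2, 3); releases (2, 2, 0), pool now (7, 4, 3)
(3) Exactly 2 of the possible complete orderings are safe sequences.


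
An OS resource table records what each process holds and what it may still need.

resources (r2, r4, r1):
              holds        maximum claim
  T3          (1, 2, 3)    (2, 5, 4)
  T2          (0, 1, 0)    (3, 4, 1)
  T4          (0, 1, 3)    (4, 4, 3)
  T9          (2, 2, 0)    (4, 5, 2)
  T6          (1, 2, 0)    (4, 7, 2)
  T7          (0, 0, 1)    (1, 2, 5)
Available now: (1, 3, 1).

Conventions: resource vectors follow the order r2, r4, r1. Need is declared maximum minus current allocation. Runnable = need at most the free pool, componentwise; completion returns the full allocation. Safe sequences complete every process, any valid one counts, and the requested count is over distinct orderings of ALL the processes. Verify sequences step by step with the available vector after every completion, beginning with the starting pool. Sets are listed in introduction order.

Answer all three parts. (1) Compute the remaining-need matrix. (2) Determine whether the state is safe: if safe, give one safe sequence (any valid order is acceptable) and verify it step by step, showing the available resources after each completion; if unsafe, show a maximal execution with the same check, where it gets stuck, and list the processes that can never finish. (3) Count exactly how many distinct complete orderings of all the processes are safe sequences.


(1) Outstanding need per process (order r2, r4, r1):
  T3: (1, 3, 1)
  T2: (3, 3, 1)
  T4: (4, 3, 0)
  T9: (2, 3, 2)
  T6: (3, 5, 2)
  T7: (1, 2, 4)
(2) The state is SAFE; one workable sequence: T3, T9, T6, T7, T2, T4.
Key observation: T3 marks the first exact bind of the order: its need (1, 3, 1) fits the free (1, 3, 1) with zero slack on a requested resource.
Walking it through:
  pool = (1, 3, 1)
  T3 needs (1, 3, 1) <= (1, 3, 1) -> finishes; pool += (1, 2, 3) = (2, 5, 4)
  T9 needs (2, 3, 2) <= (2, 5, 4) -> finishes; pool += (2, 2, 0) = (4, 7, 4)
  T6 needs (3, 5, 2) <= (4, 7, 4) -> finishes; pool += (1, 2, 0) = (5, 9, 4)
  T7 needs (1, 2, 4) <= (5, 9, 4) -> finishes; pool += (0, 0, 1) = (5, 9, 5)
  T2 needs (3, 3, 1) <= (5, 9, 5) -> finishes; pool += (0, 1, 0) = (5, 10, 5)
  T4 needs (4, 3, 0) <= (5, 10, 5) -> finishes; pool += (0, 1, 3) = (5, 11, 8)
(3) The exact count: 30 of the possible complete orderings are safe sequences.


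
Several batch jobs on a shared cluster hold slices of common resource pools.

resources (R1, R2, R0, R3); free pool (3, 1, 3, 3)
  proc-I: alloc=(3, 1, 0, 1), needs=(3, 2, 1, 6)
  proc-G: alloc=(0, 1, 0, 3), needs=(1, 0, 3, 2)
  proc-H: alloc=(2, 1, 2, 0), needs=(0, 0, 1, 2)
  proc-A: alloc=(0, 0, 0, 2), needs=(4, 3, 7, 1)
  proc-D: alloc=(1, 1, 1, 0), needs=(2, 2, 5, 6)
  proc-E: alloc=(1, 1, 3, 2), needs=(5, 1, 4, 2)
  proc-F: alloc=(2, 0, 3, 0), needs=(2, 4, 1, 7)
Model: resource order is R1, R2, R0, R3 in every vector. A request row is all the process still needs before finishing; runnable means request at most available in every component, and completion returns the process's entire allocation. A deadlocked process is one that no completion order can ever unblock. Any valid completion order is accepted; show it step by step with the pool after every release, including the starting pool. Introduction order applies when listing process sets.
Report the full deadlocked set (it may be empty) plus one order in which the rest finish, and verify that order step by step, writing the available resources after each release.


The deadlocked set is empty.
Key observation: the pool covers proc-G at once, and every later process fits after earlier releases.
One completion order for the rest: proc-G, proc-H, proc-E, proc-F, proc-D, proc-A, proc-I. Verifying each step:
  pool = (3, 1, 3, 3)
  run proc-G (needs (1, 0, 3, 2), free (3, 1, 3, 3)); after release of (0, 1, 0, 3) the pool is (3, 2, 3, 6)
  run proc-H (needs (0, 0, 1, 2), free (3, 2, 3, 6)); after release of (2, 1, 2, 0) the pool is (5, 3, 5, 6)
  run proc-E (needs (5, 1, 4, 2), free (5, 3, 5, 6)); after release of (1, 1, 3, 2) the pool is (6, 4, 8, 8)
  run proc-F (needs (2, 4, 1, 7), free (6, 4, 8, 8)); after release of (2, 0, 3, 0) the pool is (8, 4, 11, 8)
  run proc-D (needs (2, 2, 5, 6), free (8, 4, 11, 8)); after release of (1, 1, 1, 0) the pool is (9, 5, 12, 8)
  run proc-A (needs (4, 3, 7, 1), free (9, 5, 12, 8)); after release of (0, 0, 0, 2) the pool is (9, 5, 12, 10)
  run proc-I (needs (3, 2, 1, 6), free (9, 5, 12, 10)); after release of (3, 1, 0, 1) the pool is (12, 6, 12, 11)


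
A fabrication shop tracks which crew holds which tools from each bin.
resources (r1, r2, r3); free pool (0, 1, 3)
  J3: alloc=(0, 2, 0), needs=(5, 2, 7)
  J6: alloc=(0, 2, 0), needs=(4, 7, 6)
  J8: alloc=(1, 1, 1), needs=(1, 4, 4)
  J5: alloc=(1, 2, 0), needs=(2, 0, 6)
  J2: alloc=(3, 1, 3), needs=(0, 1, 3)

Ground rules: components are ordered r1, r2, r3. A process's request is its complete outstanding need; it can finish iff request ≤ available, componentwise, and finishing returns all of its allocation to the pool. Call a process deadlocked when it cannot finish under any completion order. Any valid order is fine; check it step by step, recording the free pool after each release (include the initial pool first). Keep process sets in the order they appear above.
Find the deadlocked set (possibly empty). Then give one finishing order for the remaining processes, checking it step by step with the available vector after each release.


The deadlocked set is empty.
Key observation: starting with J2, each completion frees enough for the next — no one is permanently blocked.
The rest can finish in the order J2, J5, J8, J3, J6. Step-by-step check:
  pool = (0, 1, 3)
  J2 needs (0, 1, 3) <= (0, 1, 3) -> finishes; pool += (3, 1, 3) = (3, 2, 6)
  J5 needs (2, 0, 6) <= (3, 2, 6) -> finishes; pool += (1, 2, 0) = (4, 4, 6)
  J8 needs (1, 4, 4) <= (4, 4, 6) -> finishes; pool += (1, 1, 1) = (5, 5, 7)
  J3 needs (5, 2, 7) <= (5, 5, 7) -> finishes; pool += (0, 2, 0) = (5, 7, 7)
  J6 needs (4, 7, 6) <= (5, 7, 7) -> finishes; pool += (0, 2, 0) = (5, 9, 7)


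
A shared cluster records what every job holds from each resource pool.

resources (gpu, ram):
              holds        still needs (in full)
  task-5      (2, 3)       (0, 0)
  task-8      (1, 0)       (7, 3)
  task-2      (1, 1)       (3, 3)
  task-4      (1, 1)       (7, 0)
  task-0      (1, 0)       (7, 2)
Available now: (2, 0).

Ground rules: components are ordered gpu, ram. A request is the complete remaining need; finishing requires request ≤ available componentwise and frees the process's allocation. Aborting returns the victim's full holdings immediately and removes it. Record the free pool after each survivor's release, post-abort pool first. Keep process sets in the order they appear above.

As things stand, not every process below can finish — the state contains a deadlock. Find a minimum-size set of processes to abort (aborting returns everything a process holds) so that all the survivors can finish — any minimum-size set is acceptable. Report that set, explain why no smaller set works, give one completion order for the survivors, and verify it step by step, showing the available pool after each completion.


The answer: abort task-4 and task-0.
Key observation: the deadlocked task-8 becomes finishable only because task-4 and task-0 released (2, 1); it completes at step 3 below.
No one abort is enough; case by case: task-5 alone leaves task-8 blocked (short on gpu); task-8 alone leaves task-4 blocked (short on gpu); task-2 alone leaves task-8 blocked (short on gpu); task-4 alone leaves task-8 blocked (short on gpu); task-0 alone leaves task-8 blocked (short on gpu).
The survivors complete as task-5, task-2, task-8. Step-by-step check (starting from the post-abort pool):
  pool = (4, 1)
  task-5: need (0, 0) fits (4, 1); releases (2, 3), pool now (6, 4)
  task-2: need (3, 3) fits (6, 4); releases (1, 1), pool now (7, 5)
  task-8: need (7, 3) fits (7, 5); releases (1, 0), pool now (8, 5)


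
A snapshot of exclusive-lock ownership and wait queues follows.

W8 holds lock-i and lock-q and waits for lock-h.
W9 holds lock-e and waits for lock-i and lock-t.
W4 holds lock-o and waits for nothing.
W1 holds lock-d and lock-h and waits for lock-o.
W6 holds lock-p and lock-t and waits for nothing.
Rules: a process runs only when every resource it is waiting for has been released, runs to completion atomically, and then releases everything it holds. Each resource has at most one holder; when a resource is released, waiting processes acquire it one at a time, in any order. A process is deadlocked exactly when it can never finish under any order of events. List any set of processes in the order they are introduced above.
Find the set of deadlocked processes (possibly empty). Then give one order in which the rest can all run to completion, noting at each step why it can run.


Nothing here is deadlocked.
Key observation: there is no circular wait here — follow any chain and it reaches a process that is free to run now.
The rest can finish in the order W4, W1, W6, W8, W9.
Check, step by step:
  run W4 (it waits on nothing); releases lock-o
  W1: everything it awaited (lock-o) is free; runs, freeing lock-d and lock-h
  run W6 (it waits on nothing); releases lock-p and lock-t
  W8: everything it awaited (lock-h) is free; runs, freeing lock-i and lock-q
  W9: everything it awaited (lock-i and lock-t) is free; runs, freeing lock-e


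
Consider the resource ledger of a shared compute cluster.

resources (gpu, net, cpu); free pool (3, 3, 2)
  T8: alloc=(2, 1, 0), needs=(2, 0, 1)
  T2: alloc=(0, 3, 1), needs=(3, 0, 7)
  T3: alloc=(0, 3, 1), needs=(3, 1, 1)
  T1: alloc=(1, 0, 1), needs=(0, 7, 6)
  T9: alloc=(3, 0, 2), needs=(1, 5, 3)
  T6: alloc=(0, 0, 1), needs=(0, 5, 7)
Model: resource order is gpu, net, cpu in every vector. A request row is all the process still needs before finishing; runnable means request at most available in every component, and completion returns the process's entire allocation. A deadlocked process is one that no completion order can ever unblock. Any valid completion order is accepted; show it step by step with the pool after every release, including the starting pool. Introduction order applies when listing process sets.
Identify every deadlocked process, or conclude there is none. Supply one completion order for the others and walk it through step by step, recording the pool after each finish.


The deadlocked set is T2, T1 and T6.
Key observation: cpu is the bottleneck — with T3, T8, T9 done the pool holds (8, 7, 5), short of every remaining need.
The rest can finish in the order T3, T8, T9. Walking it through:
  pool = (3, 3, 2)
  T3 needs (3, 1, 1) <= (3, 3, 2) -> finishes; pool += (0, 3, 1) = (3, 6, 3)
  T8 needs (2, 0, 1) <= (3, 6, 3) -> finishes; pool += (2, 1, 0) = (5, 7, 3)
  T9 needs (1, 5, 3) <= (5, 7, 3) -> finishes; pool += (3, 0, 2) = (8, 7, 5)
The stuck group stays short no matter what:
  T2 still needs (3, 0, 7) but only (8, 7, 5) is free — short on cpu
  T1 still needs (0, 7, 6) but only (8, 7, 5) is free — short on cpu
  T6 still needs (0, 5, 7) but only (8, 7, 5) is free — short on cpu


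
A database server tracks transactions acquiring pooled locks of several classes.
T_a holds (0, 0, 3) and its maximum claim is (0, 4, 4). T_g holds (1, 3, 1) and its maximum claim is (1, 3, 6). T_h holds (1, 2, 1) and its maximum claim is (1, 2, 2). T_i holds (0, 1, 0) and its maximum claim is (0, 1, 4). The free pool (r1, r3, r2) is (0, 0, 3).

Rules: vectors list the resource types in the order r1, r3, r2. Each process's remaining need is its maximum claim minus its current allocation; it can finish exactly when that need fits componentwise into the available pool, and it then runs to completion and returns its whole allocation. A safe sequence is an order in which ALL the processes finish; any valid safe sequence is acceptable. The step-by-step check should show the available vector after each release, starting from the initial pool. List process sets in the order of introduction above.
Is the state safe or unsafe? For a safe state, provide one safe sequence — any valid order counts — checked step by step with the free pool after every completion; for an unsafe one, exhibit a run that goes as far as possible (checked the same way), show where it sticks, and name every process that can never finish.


UNSAFE.
Key observation: after T_h, T_i the pool peaks at (1, 3, 4), and each blocked process is short somewhere: T_a on r3; T_g on r2.
A maximal execution: T_h, T_i — then nothing else fits. Check, step by step:
  pool = (0, 0, 3)
  T_h needs (0, 0, 1) <= (0, 0, 3) -> finishes; pool += (1, 2, 1) = (1, 2, 4)
  T_i needs (0, 0, 4) <= (1, 2, 4) -> finishes; pool += (0, 1, 0) = (1, 3, 4)
  T_a still needs (0, 4, 1) but only (1, 3, 4) is free — short on r3
  T_g still needs (0, 0, 5) but only (1, 3, 4) is free — short on r2
Permanently blocked: T_a and T_g.


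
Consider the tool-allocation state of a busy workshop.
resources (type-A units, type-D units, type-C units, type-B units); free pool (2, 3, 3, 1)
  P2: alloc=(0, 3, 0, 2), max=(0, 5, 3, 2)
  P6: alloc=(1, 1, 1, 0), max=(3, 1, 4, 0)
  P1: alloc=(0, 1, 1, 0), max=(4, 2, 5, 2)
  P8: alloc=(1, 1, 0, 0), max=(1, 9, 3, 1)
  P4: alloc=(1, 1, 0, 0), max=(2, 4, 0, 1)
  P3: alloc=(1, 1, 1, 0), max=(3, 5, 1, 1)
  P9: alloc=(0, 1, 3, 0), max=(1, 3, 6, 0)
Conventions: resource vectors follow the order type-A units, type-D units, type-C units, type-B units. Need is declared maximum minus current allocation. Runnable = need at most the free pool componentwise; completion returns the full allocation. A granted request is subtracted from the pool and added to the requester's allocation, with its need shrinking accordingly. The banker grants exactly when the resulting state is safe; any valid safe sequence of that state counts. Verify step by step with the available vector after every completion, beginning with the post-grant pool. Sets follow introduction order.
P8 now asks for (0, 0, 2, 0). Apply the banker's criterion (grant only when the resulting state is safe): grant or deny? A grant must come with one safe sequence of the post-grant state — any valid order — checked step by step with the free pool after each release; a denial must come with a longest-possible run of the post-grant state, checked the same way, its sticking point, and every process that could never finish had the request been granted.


DENY. Granting would leave the state unsafe.
Key observation: after P4, P3 the pool peaks at (4, 5, 2, 1), and each blocked process is short somewhere: P2 on type-C units; P6 on type-C units; P1 on type-C units, type-B units; P8 on type-D units; P9 on type-C units.
After a pretend grant, a maximal execution: P4, P3 — then nothing else fits. Walking it through:
  pool = (2, 3, 1, 1)
  P4 needs (1, 3, 0, 1) <= (2, 3, 1, 1) -> finishes; pool += (1, 1, 0, 0) = (3, 4, 1, 1)
  P3 needs (2, 4, 0, 1) <= (3, 4, 1, 1) -> finishes; pool += (1, 1, 1, 0) = (4, 5, 2, 1)
  P2 cannot run: need (0, 2, 3, 0) vs free (4, 5, 2, 1) (insufficient type-C units)
  P6 cannot run: need (2, 0, 3, 0) vs free (4, 5, 2, 1) (insufficient type-C units)
  P1 cannot run: need (4, 1, 4, 2) vs free (4, 5, 2, 1) (insufficient type-C units and type-B units)
  P8 cannot run: need (0, 8, 1, 1) vs free (4, 5, 2, 1) (insufficient type-D units)
  P9 cannot run: need (1, 2, 3, 0) vs free (4, 5, 2, 1) (insufficient type-C units)
Post-grant, the permanently blocked set is P2, P6, P1, P8 and P9.


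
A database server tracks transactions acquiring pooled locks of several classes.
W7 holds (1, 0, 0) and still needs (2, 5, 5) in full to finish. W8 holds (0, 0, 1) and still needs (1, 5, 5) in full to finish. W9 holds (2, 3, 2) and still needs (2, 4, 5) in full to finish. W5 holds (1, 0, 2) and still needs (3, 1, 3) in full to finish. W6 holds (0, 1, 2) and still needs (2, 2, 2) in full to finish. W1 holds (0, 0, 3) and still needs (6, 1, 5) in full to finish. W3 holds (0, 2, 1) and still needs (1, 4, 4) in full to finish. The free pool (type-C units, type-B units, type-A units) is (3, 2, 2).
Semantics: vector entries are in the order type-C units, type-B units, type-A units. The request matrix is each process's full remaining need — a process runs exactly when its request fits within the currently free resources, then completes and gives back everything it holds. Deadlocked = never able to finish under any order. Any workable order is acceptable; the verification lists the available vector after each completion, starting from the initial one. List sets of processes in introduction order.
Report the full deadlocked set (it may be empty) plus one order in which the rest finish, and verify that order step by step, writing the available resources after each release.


Deadlocked: W7, W8, W9, W1 and W3.
Key observation: after W6, W5 the pool peaks at (4, 3, 6), and each blocked process is short somewhere: W7 on type-B units; W8 on type-B units; W9 on type-B units; W1 on type-C units; W3 on type-B units.
A valid finishing order for the others: W6, W5. Walking it through:
  pool = (3, 2, 2)
  W6 needs (2, 2, 2) <= (3, 2, 2) -> finishes; pool += (0, 1, 2) = (3, 3, 4)
  W5 needs (3, 1, 3) <= (3, 3, 4) -> finishes; pool += (1, 0, 2) = (4, 3, 6)
The stuck group stays short no matter what:
  W7 cannot run: need (2, 5, 5) vs free (4, 3, 6) (insufficient type-B units)
  W8 cannot run: need (1, 5, 5) vs free (4, 3, 6) (insufficient type-B units)
  W9 cannot run: need (2, 4, 5) vs free (4, 3, 6) (insufficient type-B units)
  W1 cannot run: need (6, 1, 5) vs free (4, 3, 6) (insufficient type-C units)
  W3 cannot run: need (1, 4, 4) vs free (4, 3, 6) (insufficient type-B units)


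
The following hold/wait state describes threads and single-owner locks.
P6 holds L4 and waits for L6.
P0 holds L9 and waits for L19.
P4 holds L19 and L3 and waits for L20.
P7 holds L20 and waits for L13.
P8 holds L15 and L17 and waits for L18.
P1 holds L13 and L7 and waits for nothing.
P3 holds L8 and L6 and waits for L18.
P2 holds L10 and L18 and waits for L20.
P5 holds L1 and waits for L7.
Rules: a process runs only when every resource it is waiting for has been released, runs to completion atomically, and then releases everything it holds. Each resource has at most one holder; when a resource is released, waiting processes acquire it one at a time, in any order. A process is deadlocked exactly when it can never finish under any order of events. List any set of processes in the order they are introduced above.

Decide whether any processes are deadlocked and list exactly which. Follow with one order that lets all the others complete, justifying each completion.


No process is deadlocked.
Key observation: the wait relation is loop-free; peeling off processes with no waits unwinds the whole state.
One completion order for the rest: P1, P5, P7, P2, P4, P3, P0, P8, P6.
Verifying each step:
  P1: no waits; runs immediately, freeing L13 and L7
  P5 waits on L7 — all released -> runs and releases L1
  P7 waits on L13 — all released -> runs and releases L20
  P2 waits on L20 — all released -> runs and releases L10 and L18
  P4 waits on L20 — all released -> runs and releases L19 and L3
  P3 waits on L18 — all released -> runs and releases L8 and L6
  P0 waits on L19 — all released -> runs and releases L9
  P8 waits on L18 — all released -> runs and releases L15 and L17
  P6 waits on L6 — all released -> runs and releases L4


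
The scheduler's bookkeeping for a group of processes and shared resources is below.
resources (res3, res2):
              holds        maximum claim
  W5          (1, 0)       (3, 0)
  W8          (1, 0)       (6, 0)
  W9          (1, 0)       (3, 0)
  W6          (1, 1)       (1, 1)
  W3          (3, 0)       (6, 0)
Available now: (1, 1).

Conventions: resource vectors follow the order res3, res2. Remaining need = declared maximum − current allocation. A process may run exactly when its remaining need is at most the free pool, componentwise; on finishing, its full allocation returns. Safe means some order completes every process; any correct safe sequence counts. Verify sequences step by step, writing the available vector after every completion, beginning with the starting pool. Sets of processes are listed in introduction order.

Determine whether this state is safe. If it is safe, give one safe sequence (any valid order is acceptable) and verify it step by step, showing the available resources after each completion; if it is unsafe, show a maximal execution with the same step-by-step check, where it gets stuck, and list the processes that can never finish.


The state is SAFE; one workable sequence: W6, W9, W5, W3, W8.
Key observation: at W9 the run first touches a limit — (2, 0) against (2, 2), exact on a resource it actually requests.
Check, step by step:
  pool = (1, 1)
  W6 needs (0, 0) <= (1, 1) -> finishes; pool += (1, 1) = (2, 2)
  W9 needs (2, 0) <= (2, 2) -> finishes; pool += (1, 0) = (3, 2)
  W5 needs (2, 0) <= (3, 2) -> finishes; pool += (1, 0) = (4, 2)
  W3 needs (3, 0) <= (4, 2) -> finishes; pool += (3, 0) = (7, 2)
  W8 needs (5, 0) <= (7, 2) -> finishes; pool += (1, 0) = (8, 2)


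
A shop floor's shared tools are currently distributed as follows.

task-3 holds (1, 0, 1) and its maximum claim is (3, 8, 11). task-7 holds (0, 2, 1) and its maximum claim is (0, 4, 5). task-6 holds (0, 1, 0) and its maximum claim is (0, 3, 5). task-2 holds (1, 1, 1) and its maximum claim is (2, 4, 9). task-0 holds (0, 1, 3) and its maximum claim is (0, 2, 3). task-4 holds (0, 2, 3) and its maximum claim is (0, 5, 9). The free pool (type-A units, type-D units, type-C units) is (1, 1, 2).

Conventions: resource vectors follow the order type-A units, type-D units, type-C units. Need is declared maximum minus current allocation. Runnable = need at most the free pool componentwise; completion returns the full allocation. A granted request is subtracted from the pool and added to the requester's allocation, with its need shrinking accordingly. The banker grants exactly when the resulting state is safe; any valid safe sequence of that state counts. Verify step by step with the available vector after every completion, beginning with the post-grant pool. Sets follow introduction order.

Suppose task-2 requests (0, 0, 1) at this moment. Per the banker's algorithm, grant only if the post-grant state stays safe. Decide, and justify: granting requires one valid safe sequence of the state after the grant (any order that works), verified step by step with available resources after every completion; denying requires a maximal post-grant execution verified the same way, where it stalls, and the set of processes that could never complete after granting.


DENY: after the grant no complete ordering would exist.
Key observation: task-0, task-7, task-6 can finish, but then (1, 5, 5) is all there is, and the blocked group's type-C units demands exceed it.
After a pretend grant, a maximal execution: task-0, task-7, task-6 — then nothing else fits. Step-by-step check:
  pool = (1, 1, 1)
  task-0 needs (0, 1, 0) <= (1, 1, 1) -> finishes; pool += (0, 1, 3) = (1, 2, 4)
  task-7 needs (0, 2, 4) <= (1, 2, 4) -> finishes; pool += (0, 2, 1) = (1, 4, 5)
  task-6 needs (0, 2, 5) <= (1, 4, 5) -> finishes; pool += (0, 1, 0) = (1, 5, 5)
  task-3 cannot run: need (2, 8, 10) vs free (1, 5, 5) (insufficient type-A units, type-D units and type-C units)
  task-2 cannot run: need (1, 3, 7) vs free (1, 5, 5) (insufficient type-C units)
  task-4 cannot run: need (0, 3, 6) vs free (1, 5, 5) (insufficient type-C units)
Had the request been granted, task-3, task-2 and task-4 could never finish.


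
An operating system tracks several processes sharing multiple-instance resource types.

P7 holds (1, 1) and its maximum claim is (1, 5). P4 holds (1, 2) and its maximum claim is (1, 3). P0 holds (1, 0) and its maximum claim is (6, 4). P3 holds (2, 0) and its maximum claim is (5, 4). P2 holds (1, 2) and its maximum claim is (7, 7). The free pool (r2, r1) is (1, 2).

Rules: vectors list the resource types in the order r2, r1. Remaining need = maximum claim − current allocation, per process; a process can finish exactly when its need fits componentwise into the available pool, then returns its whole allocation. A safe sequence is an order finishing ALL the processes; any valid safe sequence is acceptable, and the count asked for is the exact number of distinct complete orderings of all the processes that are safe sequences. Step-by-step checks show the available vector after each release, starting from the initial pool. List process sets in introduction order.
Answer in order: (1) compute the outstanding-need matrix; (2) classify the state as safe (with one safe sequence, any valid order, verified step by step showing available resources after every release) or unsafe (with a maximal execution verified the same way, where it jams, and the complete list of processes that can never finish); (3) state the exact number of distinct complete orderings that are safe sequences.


(1) Outstanding need per process (order r2, r1):
  P7: (0, 4)
  P4: (0, 1)
  P0: (5, 4)
  P3: (3, 4)
  P2: (6, 5)
(2) SAFE. One safe sequence: P4, P7, P3, P0, P2.
Key observation: at P7 the run first touches a limit — (0, 4) against (2, 4), exact on a resource it actually requests.
Step-by-step check:
  pool = (1, 2)
  P4 needs (0, 1) <= (1, 2) -> finishes; pool += (1, 2) = (2, 4)
  P7 needs (0, 4) <= (2, 4) -> finishes; pool += (1, 1) = (3, 5)
  P3 needs (3, 4) <= (3, 5) -> finishes; pool += (2, 0) = (5, 5)
  P0 needs (5, 4) <= (5, 5) -> finishes; pool += (1, 0) = (6, 5)
  P2 needs (6, 5) <= (6, 5) -> finishes; pool += (1, 2) = (7, 7)
(3) Precisely 1 of the possible complete orderings is a safe sequence.


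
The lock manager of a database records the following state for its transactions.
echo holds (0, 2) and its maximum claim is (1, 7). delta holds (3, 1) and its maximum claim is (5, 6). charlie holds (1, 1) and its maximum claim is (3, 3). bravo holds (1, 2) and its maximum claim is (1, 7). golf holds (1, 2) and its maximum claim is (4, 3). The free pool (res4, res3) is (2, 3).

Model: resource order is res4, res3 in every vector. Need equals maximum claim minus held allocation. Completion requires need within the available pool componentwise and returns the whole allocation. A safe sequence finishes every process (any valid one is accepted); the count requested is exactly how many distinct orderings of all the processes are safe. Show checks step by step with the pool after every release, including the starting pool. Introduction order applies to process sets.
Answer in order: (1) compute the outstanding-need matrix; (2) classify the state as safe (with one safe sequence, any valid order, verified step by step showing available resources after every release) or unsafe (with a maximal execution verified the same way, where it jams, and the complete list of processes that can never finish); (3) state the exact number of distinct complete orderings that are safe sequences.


(1) Remaining need (order res4, res3):
  echo: (1, 5)
  delta: (2, 5)
  charlie: (2, 2)
  bravo: (0, 5)
  golf: (3, 1)
(2) SAFE, for example via the order charlie, golf, echo, bravo, delta.
Key observation: charlie marks the first exact bind of the order: its need (2, 2) fits the free (2, 3) with zero slack on a requested resource.
Check, step by step:
  pool = (2, 3)
  charlie: need (2, 2) fits (2, 3); releases (1, 1), pool now (3, 4)
  golf: need (3, 1) fits (3, 4); releases (1, 2), pool now (4, 6)
  echo: need (1, 5) fits (4, 6); releases (0, 2), pool now (4, 8)
  bravo: need (0, 5) fits (4, 8); releases (1, 2), pool now (5, 10)
  delta: need (2, 5) fits (5, 10); releases (3, 1), pool now (8, 11)
(3) Exactly 6 of the possible complete orderings are safe sequences.


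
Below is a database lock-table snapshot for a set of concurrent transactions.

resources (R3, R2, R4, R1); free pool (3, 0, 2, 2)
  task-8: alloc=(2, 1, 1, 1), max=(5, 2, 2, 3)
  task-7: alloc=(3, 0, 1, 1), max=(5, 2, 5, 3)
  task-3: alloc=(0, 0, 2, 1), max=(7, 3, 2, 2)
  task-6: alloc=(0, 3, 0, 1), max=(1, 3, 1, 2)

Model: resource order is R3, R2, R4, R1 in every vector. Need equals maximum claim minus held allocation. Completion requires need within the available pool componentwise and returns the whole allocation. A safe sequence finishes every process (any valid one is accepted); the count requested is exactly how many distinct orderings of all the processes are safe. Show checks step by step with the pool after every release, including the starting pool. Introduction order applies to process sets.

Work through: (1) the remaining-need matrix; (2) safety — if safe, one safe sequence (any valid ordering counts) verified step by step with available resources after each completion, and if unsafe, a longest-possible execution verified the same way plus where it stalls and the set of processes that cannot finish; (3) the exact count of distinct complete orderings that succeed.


(1) Remaining need (order R3, R2, R4, R1):
  task-8: (3, 1, 1, 2)
  task-7: (2, 2, 4, 2)
  task-3: (7, 3, 0, 1)
  task-6: (1, 0, 1, 1)
(2) UNSAFE.
Key observation: after task-6, task-8 the pool peaks at (5, 4, 3, 4), and each blocked process is short somewhere: task-7 on R4; task-3 on R3.
A maximal execution: task-6, task-8 — then nothing else fits. Walking it through:
  pool = (3, 0, 2, 2)
  task-6 needs (1, 0, 1, 1) <= (3, 0, 2, 2) -> finishes; pool += (0, 3, 0, 1) = (3, 3, 2, 3)
  task-8 needs (3, 1, 1, 2) <= (3, 3, 2, 3) -> finishes; pool += (2, 1, 1, 1) = (5, 4, 3, 4)
  task-7 still needs (2, 2, 4, 2) but only (5, 4, 3, 4) is free — short on R4
  task-3 still needs (7, 3, 0, 1) but only (5, 4, 3, 4) is free — short on R3
Never able to finish: task-7 and task-3.
(3) The exact count: 0 of the possible complete orderings are safe sequences.


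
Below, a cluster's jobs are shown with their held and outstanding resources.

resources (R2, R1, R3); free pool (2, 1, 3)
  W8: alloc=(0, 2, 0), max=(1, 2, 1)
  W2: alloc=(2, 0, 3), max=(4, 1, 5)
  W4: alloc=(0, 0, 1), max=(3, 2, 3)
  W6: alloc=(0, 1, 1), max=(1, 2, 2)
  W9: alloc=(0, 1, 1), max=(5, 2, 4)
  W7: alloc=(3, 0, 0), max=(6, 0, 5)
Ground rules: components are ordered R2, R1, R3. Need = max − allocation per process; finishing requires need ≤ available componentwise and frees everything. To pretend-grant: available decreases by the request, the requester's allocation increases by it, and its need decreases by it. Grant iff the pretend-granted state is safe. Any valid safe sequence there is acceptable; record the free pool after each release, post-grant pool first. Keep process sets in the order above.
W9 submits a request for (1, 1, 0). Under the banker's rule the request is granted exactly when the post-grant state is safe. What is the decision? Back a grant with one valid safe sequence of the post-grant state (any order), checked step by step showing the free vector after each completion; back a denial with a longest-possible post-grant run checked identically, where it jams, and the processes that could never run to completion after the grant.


DENY. Granting would leave the state unsafe.
Key observation: the pool after W8, W6 is (1, 3, 4); every surviving request exceeds it in R2, so progress ends there.
On the post-grant state, W8, W6 is a maximal run — nothing extends it. Check, step by step:
  pool = (1, 0, 3)
  W8 needs (1, 0, 1) <= (1, 0, 3) -> finishes; pool += (0, 2, 0) = (1, 2, 3)
  W6 needs (1, 1, 1) <= (1, 2, 3) -> finishes; pool += (0, 1, 1) = (1, 3, 4)
  W2 cannot run: need (2, 1, 2) vs free (1, 3, 4) (insufficient R2)
  W4 cannot run: need (3, 2, 2) vs free (1, 3, 4) (insufficient R2)
  W9 cannot run: need (4, 0, 3) vs free (1, 3, 4) (insufficient R2)
  W7 cannot run: need (3, 0, 5) vs free (1, 3, 4) (insufficient R2 and R3)
Post-grant, the permanently blocked set is W2, W4, W9 and W7.
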